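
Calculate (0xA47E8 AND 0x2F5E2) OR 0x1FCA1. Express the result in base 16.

0x3FDE1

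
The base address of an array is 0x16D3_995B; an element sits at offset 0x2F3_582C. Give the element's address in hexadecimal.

Add column by column in base 16, right to left:
  B+C = 7 carry 1
  5+2+1 = 8
  9+8 = 1 carry 1
  9+5+1 = F
  3+3 = 6
  D+F = C carry 1
  6+2+1 = 9
  1+0 = 1

0x19C6F187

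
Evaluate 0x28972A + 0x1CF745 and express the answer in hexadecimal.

Add column by column in base 16, right to left:
  A+5 = F
  2+4 = 6
  7+7 = E
  9+F = 8 carry 1
  8+C+1 = 5 carry 1
  2+1+1 = 4

0x458E6F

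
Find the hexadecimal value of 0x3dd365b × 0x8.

0x1ee9b2d8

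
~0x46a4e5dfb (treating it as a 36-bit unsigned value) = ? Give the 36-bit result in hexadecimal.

Each hex digit d becomes f−d:
  4→b, 6→9, a→5, 4→b, e→1, 5→a, d→2, f→0, b→4

0xb95b1a204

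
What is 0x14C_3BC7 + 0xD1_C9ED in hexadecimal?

0x21E05B4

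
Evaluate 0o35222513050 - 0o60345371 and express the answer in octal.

0o35142145457

Subtract column by column in base 8:
  0-1 → 7 (borrow)
  5-7-1 → 5 (borrow)
  0-3-1 → 4 (borrow)
  3-5-1 → 5 (borrow)
  1-4-1 → 4 (borrow)
  5-3-1 → 1
  2-0 → 2
  2-6 → 4 (borrow)
  2-0-1 → 1
  5-0 → 5
  3-0 → 3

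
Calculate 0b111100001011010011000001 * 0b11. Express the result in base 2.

Multiply each base-2 digit by 3, carrying:
  1×3 = 3 → write 1 carry 1
  0×3+1 = 1 → write 1
  0×3 = 0 → write 0
  0×3 = 0 → write 0
  0×3 = 0 → write 0
  0×3 = 0 → write 0
  1×3 = 3 → write 1 carry 1
  1×3+1 = 4 → write 0 carry 2
  0×3+2 = 2 → write 0 carry 1
  0×3+1 = 1 → write 1
  1×3 = 3 → write 1 carry 1
  0×3+1 = 1 → write 1
  1×3 = 3 → write 1 carry 1
  1×3+1 = 4 → write 0 carry 2
  0×3+2 = 2 → write 0 carry 1
  1×3+1 = 4 → write 0 carry 2
  0×3+2 = 2 → write 0 carry 1
  0×3+1 = 1 → write 1
  0×3 = 0 → write 0
  0×3 = 0 → write 0
  1×3 = 3 → write 1 carry 1
  1×3+1 = 4 → write 0 carry 2
  1×3+2 = 5 → write 1 carry 2
  1×3+2 = 5 → write 1 carry 2
  remaining carry: 10

0b10110100100001111001000011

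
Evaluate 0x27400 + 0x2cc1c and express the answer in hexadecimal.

0x5401c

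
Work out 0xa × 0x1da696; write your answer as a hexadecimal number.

Multiply each base-16 digit by 10, carrying:
  6×10 = 60 → write c carry 3
  9×10+3 = 93 → write d carry 5
  6×10+5 = 65 → write 1 carry 4
  a×10+4 = 104 → write 8 carry 6
  d×10+6 = 136 → write 8 carry 8
  1×10+8 = 18 → write 2 carry 1
  remaining carry: 1

0x12881dc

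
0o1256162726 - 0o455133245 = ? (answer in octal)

0o601027461

Subtract column by column in base 8:
  6-5 → 1
  2-4 → 6 (borrow)
  7-2-1 → 4
  2-3 → 7 (borrow)
  6-3-1 → 2
  1-1 → 0
  6-5 → 1
  5-5 → 0
  2-4 → 6 (borrow)
  1-0-1 → 0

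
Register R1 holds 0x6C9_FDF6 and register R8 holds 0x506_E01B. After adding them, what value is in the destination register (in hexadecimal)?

Add column by column in base 16, right to left:
  6+B = 1 carry 1
  F+1+1 = 1 carry 1
  D+0+1 = E
  F+E = D carry 1
  9+6+1 = 0 carry 1
  C+0+1 = D
  6+5 = B

0xBD0DE11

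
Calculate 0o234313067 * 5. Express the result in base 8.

Multiply each base-8 digit by 5, carrying:
  7×5 = 35 → write 3 carry 4
  6×5+4 = 34 → write 2 carry 4
  0×5+4 = 4 → write 4
  3×5 = 15 → write 7 carry 1
  1×5+1 = 6 → write 6
  3×5 = 15 → write 7 carry 1
  4×5+1 = 21 → write 5 carry 2
  3×5+2 = 17 → write 1 carry 2
  2×5+2 = 12 → write 4 carry 1
  remaining carry: 1

0o1415767423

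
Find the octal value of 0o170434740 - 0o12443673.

0o155771045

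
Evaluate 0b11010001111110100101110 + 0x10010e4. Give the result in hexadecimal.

0x1690e12

0b11010001111110100101110 = 0x68fd2e in hexadecimal.
Add column by column in base 16, right to left:
  e+4 = 2 carry 1
  2+e+1 = 1 carry 1
  d+0+1 = e
  f+1 = 0 carry 1
  8+0+1 = 9
  6+0 = 6
  0+1 = 1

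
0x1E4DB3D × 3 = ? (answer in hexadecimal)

0x5AE91B7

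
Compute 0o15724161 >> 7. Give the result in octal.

0o67520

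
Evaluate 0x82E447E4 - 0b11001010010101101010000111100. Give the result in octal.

0o15146271650

0x82E447E4 = 0o20271043744 in octal.
0b11001010010101101010000111100 = 0o3122552074 in octal.
Subtract column by column in base 8:
  4-4 → 0
  4-7 → 5 (borrow)
  7-0-1 → 6
  3-2 → 1
  4-5 → 7 (borrow)
  0-5-1 → 2 (borrow)
  1-2-1 → 6 (borrow)
  7-2-1 → 4
  2-1 → 1
  0-3 → 5 (borrow)
  2-0-1 → 1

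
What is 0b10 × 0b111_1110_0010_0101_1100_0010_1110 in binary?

0b1111110001001011100001011100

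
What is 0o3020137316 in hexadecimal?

0x1840bece

Each octal digit is 3 bits: 3=011 0=000 2=010 0=000 1=001 3=011 7=111 3=011 1=001 6=110.
Group the bits into nibbles: 0001 1000 0100 0000 1011 1110 1100 1110 → 1840bece.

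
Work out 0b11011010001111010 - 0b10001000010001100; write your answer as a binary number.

0b1010001111101110

Subtract column by column in base 2:
  0-0 → 0
  1-0 → 1
  0-1 → 1 (borrow)
  1-1-1 → 1 (borrow)
  1-0-1 → 0
  1-0 → 1
  1-0 → 1
  0-1 → 1 (borrow)
  0-0-1 → 1 (borrow)
  0-0-1 → 1 (borrow)
  1-0-1 → 0
  0-0 → 0
  1-1 → 0
  1-0 → 1
  0-0 → 0
  1-0 → 1
  1-1 → 0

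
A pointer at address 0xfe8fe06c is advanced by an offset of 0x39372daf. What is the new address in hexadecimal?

Add column by column in base 16, right to left:
  c+f = b carry 1
  6+a+1 = 1 carry 1
  0+d+1 = e
  e+2 = 0 carry 1
  f+7+1 = 7 carry 1
  8+3+1 = c
  e+9 = 7 carry 1
  f+3+1 = 3 carry 1
  final carry 1

0x137c70e1b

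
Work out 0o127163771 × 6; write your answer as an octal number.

Multiply each base-8 digit by 6, carrying:
  1×6 = 6 → write 6
  7×6 = 42 → write 2 carry 5
  7×6+5 = 47 → write 7 carry 5
  3×6+5 = 23 → write 7 carry 2
  6×6+2 = 38 → write 6 carry 4
  1×6+4 = 10 → write 2 carry 1
  7×6+1 = 43 → write 3 carry 5
  2×6+5 = 17 → write 1 carry 2
  1×6+2 = 8 → write 0 carry 1
  remaining carry: 1

0o1013267726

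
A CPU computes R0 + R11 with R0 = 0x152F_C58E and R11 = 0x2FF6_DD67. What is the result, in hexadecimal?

0x4526A2F5

Add column by column in base 16, right to left:
  E+7 = 5 carry 1
  8+6+1 = F
  5+D = 2 carry 1
  C+D+1 = A carry 1
  F+6+1 = 6 carry 1
  2+F+1 = 2 carry 1
  5+F+1 = 5 carry 1
  1+2+1 = 4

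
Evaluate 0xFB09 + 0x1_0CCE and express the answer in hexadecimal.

0x207D7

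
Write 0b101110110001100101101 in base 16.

0x17632D

Group the bits into nibbles: 0001 0111 0110 0011 0010 1101 → 17632D.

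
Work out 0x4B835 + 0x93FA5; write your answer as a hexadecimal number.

Add column by column in base 16, right to left:
  5+5 = A
  3+A = D
  8+F = 7 carry 1
  B+3+1 = F
  4+9 = D

0xDF7DA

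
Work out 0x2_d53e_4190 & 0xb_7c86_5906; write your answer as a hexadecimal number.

AND each hex digit independently (no carries):
  2&b=2, d&7=5, 5&c=4, 3&8=0, e&6=6, 4&5=4, 1&9=1, 9&0=0, 0&6=0

0x254064100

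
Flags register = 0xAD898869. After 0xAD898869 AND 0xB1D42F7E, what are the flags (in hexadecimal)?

0xA1800868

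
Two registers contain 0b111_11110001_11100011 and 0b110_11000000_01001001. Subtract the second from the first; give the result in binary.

Subtract column by column in base 2:
  1-1 → 0
  1-0 → 1
  0-0 → 0
  0-1 → 1 (borrow)
  0-0-1 → 1 (borrow)
  1-0-1 → 0
  1-1 → 0
  1-0 → 1
  1-0 → 1
  0-0 → 0
  0-0 → 0
  0-0 → 0
  1-0 → 1
  1-0 → 1
  1-1 → 0
  1-1 → 0
  1-0 → 1
  1-1 → 0
  1-1 → 0

0b10011000110011010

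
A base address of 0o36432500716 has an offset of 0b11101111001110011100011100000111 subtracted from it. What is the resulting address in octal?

0b11101111001110011100011100000111 = 0o35716343407 in octal.
Subtract column by column in base 8:
  6-7 → 7 (borrow)
  1-0-1 → 0
  7-4 → 3
  0-3 → 5 (borrow)
  0-4-1 → 3 (borrow)
  5-3-1 → 1
  2-6 → 4 (borrow)
  3-1-1 → 1
  4-7 → 5 (borrow)
  6-5-1 → 0
  3-3 → 0

0o514135307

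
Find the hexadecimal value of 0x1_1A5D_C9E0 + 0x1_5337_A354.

0x26D956D34

Add column by column in base 16, right to left:
  0+4 = 4
  E+5 = 3 carry 1
  9+3+1 = D
  C+A = 6 carry 1
  D+7+1 = 5 carry 1
  5+3+1 = 9
  A+3 = D
  1+5 = 6
  1+1 = 2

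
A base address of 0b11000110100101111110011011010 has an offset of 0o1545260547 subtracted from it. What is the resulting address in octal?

0b11000110100101111110011011010 = 0o3064576332 in octal.
Subtract column by column in base 8:
  2-7 → 3 (borrow)
  3-4-1 → 6 (borrow)
  3-5-1 → 5 (borrow)
  6-0-1 → 5
  7-6 → 1
  5-2 → 3
  4-5 → 7 (borrow)
  6-4-1 → 1
  0-5 → 3 (borrow)
  3-1-1 → 1

0o1317315563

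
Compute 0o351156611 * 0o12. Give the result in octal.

0o4434123532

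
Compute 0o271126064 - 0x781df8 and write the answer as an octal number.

0x781df8 = 0o36016770 in octal.
Subtract column by column in base 8:
  4-0 → 4
  6-7 → 7 (borrow)
  0-7-1 → 0 (borrow)
  6-6-1 → 7 (borrow)
  2-1-1 → 0
  1-0 → 1
  1-6 → 3 (borrow)
  7-3-1 → 3
  2-0 → 2

0o233107074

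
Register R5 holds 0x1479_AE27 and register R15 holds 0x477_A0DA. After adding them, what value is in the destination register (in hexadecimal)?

0x18F14F01

Add column by column in base 16, right to left:
  7+A = 1 carry 1
  2+D+1 = 0 carry 1
  E+0+1 = F
  A+A = 4 carry 1
  9+7+1 = 1 carry 1
  7+7+1 = F
  4+4 = 8
  1+0 = 1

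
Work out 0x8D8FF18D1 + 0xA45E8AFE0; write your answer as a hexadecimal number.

0x131EE7C8B1

Add column by column in base 16, right to left:
  1+0 = 1
  D+E = B carry 1
  8+F+1 = 8 carry 1
  1+A+1 = C
  F+8 = 7 carry 1
  F+E+1 = E carry 1
  8+5+1 = E
  D+4 = 1 carry 1
  8+A+1 = 3 carry 1
  final carry 1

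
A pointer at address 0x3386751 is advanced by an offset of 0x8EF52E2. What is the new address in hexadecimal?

Add column by column in base 16, right to left:
  1+2 = 3
  5+E = 3 carry 1
  7+2+1 = A
  6+5 = B
  8+F = 7 carry 1
  3+E+1 = 2 carry 1
  3+8+1 = C

0xC27BA33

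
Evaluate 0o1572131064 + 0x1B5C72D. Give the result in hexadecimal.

0o1572131064 = 0xDE8B234 in hexadecimal.
Add column by column in base 16, right to left:
  4+D = 1 carry 1
  3+2+1 = 6
  2+7 = 9
  B+C = 7 carry 1
  8+5+1 = E
  E+B = 9 carry 1
  D+1+1 = F

0xF9E7961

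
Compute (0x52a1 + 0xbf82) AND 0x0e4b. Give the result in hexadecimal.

0x203

Add column by column in base 16, right to left:
  1+2 = 3
  a+8 = 2 carry 1
  2+f+1 = 2 carry 1
  5+b+1 = 1 carry 1
  final carry 1
Sum = 0x11223; now AND with 0x0e4b:
  1&0=0, 1&0=0, 2&e=2, 2&4=0, 3&b=3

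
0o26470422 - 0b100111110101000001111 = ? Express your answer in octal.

0o21503403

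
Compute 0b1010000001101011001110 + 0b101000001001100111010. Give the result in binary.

Add column by column in base 2, right to left:
  0+0 = 0
  1+1 = 0 carry 1
  1+0+1 = 0 carry 1
  1+1+1 = 1 carry 1
  0+1+1 = 0 carry 1
  0+1+1 = 0 carry 1
  1+0+1 = 0 carry 1
  1+0+1 = 0 carry 1
  0+1+1 = 0 carry 1
  1+1+1 = 1 carry 1
  0+0+1 = 1
  1+0 = 1
  1+1 = 0 carry 1
  0+0+1 = 1
  0+0 = 0
  0+0 = 0
  0+0 = 0
  0+0 = 0
  0+1 = 1
  1+0 = 1
  0+1 = 1
  1+0 = 1

0b1111000010111000001000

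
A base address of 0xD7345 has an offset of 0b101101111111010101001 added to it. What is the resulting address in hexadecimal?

0b101101111111010101001 = 0x16FEA9 in hexadecimal.
Add column by column in base 16, right to left:
  5+9 = E
  4+A = E
  3+E = 1 carry 1
  7+F+1 = 7 carry 1
  D+6+1 = 4 carry 1
  0+1+1 = 2

0x2471EE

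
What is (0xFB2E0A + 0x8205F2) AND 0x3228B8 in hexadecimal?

Add column by column in base 16, right to left:
  A+2 = C
  0+F = F
  E+5 = 3 carry 1
  2+0+1 = 3
  B+2 = D
  F+8 = 7 carry 1
  final carry 1
Sum = 0x17D33FC; now AND with 0x3228B8:
  1&0=0, 7&3=3, D&2=0, 3&2=2, 3&8=0, F&B=B, C&8=8

0x3020B8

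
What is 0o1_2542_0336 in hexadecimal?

0x15620DE

Each octal digit is 3 bits: 1=001 2=010 5=101 4=100 2=010 0=000 3=011 3=011 6=110.
Group the bits into nibbles: 0001 0101 0110 0010 0000 1101 1110 → 15620DE.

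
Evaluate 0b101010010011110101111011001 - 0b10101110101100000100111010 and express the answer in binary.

Subtract column by column in base 2:
  1-0 → 1
  0-1 → 1 (borrow)
  0-0-1 → 1 (borrow)
  1-1-1 → 1 (borrow)
  1-1-1 → 1 (borrow)
  0-1-1 → 0 (borrow)
  1-0-1 → 0
  1-0 → 1
  1-1 → 0
  1-0 → 1
  0-0 → 0
  1-0 → 1
  0-0 → 0
  1-0 → 1
  1-1 → 0
  1-1 → 0
  1-0 → 1
  0-1 → 1 (borrow)
  0-0-1 → 1 (borrow)
  1-1-1 → 1 (borrow)
  0-1-1 → 0 (borrow)
  0-1-1 → 0 (borrow)
  1-0-1 → 0
  0-1 → 1 (borrow)
  1-0-1 → 0
  0-1 → 1 (borrow)
  1-0-1 → 0

0b10100011110010101010011111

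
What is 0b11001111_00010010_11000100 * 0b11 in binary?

0b10011011010011100001001100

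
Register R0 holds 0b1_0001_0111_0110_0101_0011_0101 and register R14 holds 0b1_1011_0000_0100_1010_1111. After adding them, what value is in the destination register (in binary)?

0b1001100100110100111100100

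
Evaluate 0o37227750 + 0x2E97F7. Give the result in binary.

0o37227750 = 0b11111010010111111101000 in binary.
0x2E97F7 = 0b1011101001011111110111 in binary.
Add column by column in base 2, right to left:
  0+1 = 1
  0+1 = 1
  0+1 = 1
  1+0 = 1
  0+1 = 1
  1+1 = 0 carry 1
  1+1+1 = 1 carry 1
  1+1+1 = 1 carry 1
  1+1+1 = 1 carry 1
  1+1+1 = 1 carry 1
  1+1+1 = 1 carry 1
  1+0+1 = 0 carry 1
  0+1+1 = 0 carry 1
  1+0+1 = 0 carry 1
  0+0+1 = 1
  0+1 = 1
  1+0 = 1
  0+1 = 1
  1+1 = 0 carry 1
  1+1+1 = 1 carry 1
  1+0+1 = 0 carry 1
  1+1+1 = 1 carry 1
  1+0+1 = 0 carry 1
  final carry 1

0b101010111100011111011111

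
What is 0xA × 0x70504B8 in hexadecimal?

0x46322F30

Multiply each base-16 digit by 10, carrying:
  8×10 = 80 → write 0 carry 5
  B×10+5 = 115 → write 3 carry 7
  4×10+7 = 47 → write F carry 2
  0×10+2 = 2 → write 2
  5×10 = 50 → write 2 carry 3
  0×10+3 = 3 → write 3
  7×10 = 70 → write 6 carry 4
  remaining carry: 4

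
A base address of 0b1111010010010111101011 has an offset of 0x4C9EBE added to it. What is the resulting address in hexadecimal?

0x89C4A9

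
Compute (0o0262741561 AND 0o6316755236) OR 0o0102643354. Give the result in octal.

0o0262741561 AND 0o6316755236 = 0o0202741020.
Then OR with 0o0102643354.

0o302743374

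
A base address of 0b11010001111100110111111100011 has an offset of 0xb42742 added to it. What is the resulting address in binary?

0b11010111100101001011100100101

0xb42742 = 0b101101000010011101000010 in binary.
Add column by column in base 2, right to left:
  1+0 = 1
  1+1 = 0 carry 1
  0+0+1 = 1
  0+0 = 0
  0+0 = 0
  1+0 = 1
  1+1 = 0 carry 1
  1+0+1 = 0 carry 1
  1+1+1 = 1 carry 1
  1+1+1 = 1 carry 1
  1+1+1 = 1 carry 1
  1+0+1 = 0 carry 1
  0+0+1 = 1
  1+1 = 0 carry 1
  1+0+1 = 0 carry 1
  0+0+1 = 1
  0+0 = 0
  1+0 = 1
  1+1 = 0 carry 1
  1+0+1 = 0 carry 1
  1+1+1 = 1 carry 1
  1+1+1 = 1 carry 1
  0+0+1 = 1
  0+1 = 1
  0+0 = 0
  1+0 = 1
  0+0 = 0
  1+0 = 1
  1+0 = 1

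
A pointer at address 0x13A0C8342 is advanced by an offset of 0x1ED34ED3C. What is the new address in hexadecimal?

0x32741707E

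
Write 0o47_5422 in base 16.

0x27b12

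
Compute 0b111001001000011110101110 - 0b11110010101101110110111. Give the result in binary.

Subtract column by column in base 2:
  0-1 → 1 (borrow)
  1-1-1 → 1 (borrow)
  1-1-1 → 1 (borrow)
  1-0-1 → 0
  0-1 → 1 (borrow)
  1-1-1 → 1 (borrow)
  0-0-1 → 1 (borrow)
  1-1-1 → 1 (borrow)
  1-1-1 → 1 (borrow)
  1-1-1 → 1 (borrow)
  1-0-1 → 0
  0-1 → 1 (borrow)
  0-1-1 → 0 (borrow)
  0-0-1 → 1 (borrow)
  0-1-1 → 0 (borrow)
  1-0-1 → 0
  0-1 → 1 (borrow)
  0-0-1 → 1 (borrow)
  1-0-1 → 0
  0-1 → 1 (borrow)
  0-1-1 → 0 (borrow)
  1-1-1 → 1 (borrow)
  1-1-1 → 1 (borrow)
  1-0-1 → 0

0b11010110010101111110111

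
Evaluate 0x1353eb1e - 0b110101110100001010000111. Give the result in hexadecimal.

0b110101110100001010000111 = 0xd74287 in hexadecimal.
Subtract column by column in base 16:
  e-7 → 7
  1-8 → 9 (borrow)
  b-2-1 → 8
  e-4 → a
  3-7 → c (borrow)
  5-d-1 → 7 (borrow)
  3-0-1 → 2
  1-0 → 1

0x127ca897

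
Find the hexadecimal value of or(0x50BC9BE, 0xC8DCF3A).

OR each hex digit independently (no carries):
  5|C=D, 0|8=8, B|D=F, C|C=C, 9|F=F, B|3=B, E|A=E

0xD8FCFBE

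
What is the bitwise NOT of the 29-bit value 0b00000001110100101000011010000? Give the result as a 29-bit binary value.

0b11111110001011010111100101111

Invert each bit: 00000001110100101000011010000 → 11111110001011010111100101111.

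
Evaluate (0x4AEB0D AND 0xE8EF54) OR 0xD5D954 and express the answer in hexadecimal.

0x4AEB0D AND 0xE8EF54 = 0x48EB04.
Then OR with 0xD5D954.

0xDDFB54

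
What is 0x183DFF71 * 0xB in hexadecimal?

0x10AA9F9DB

Multiply each base-16 digit by 11, carrying:
  1×11 = 11 → write B
  7×11 = 77 → write D carry 4
  F×11+4 = 169 → write 9 carry 10
  F×11+10 = 175 → write F carry 10
  D×11+10 = 153 → write 9 carry 9
  3×11+9 = 42 → write A carry 2
  8×11+2 = 90 → write A carry 5
  1×11+5 = 16 → write 0 carry 1
  remaining carry: 1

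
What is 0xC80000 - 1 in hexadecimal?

The trailing 4 digits are 0, so subtracting 1 borrows through: they become F and the next digit up decrements.

0xC7FFFF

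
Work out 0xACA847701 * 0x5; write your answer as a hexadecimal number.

0x35F4965305

Multiply each base-16 digit by 5, carrying:
  1×5 = 5 → write 5
  0×5 = 0 → write 0
  7×5 = 35 → write 3 carry 2
  7×5+2 = 37 → write 5 carry 2
  4×5+2 = 22 → write 6 carry 1
  8×5+1 = 41 → write 9 carry 2
  A×5+2 = 52 → write 4 carry 3
  C×5+3 = 63 → write F carry 3
  A×5+3 = 53 → write 5 carry 3
  remaining carry: 3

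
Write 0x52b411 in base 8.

0o24532021

Expand each hex digit to 4 bits: 5=0101 2=0010 b=1011 4=0100 1=0001 1=0001.
Group the bits in threes: 010 100 101 011 010 000 010 001 → 24532021.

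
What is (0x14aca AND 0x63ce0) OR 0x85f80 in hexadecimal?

0x85fc0

0x14aca AND 0x63ce0 = 0x008c0.
Then OR with 0x85f80.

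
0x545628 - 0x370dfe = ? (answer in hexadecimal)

0x1d482a

Subtract column by column in base 16:
  8-e → a (borrow)
  2-f-1 → 2 (borrow)
  6-d-1 → 8 (borrow)
  5-0-1 → 4
  4-7 → d (borrow)
  5-3-1 → 1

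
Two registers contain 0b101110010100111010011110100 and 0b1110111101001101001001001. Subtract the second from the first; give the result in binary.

0b11111010111101101010101011

Subtract column by column in base 2:
  0-1 → 1 (borrow)
  0-0-1 → 1 (borrow)
  1-0-1 → 0
  0-1 → 1 (borrow)
  1-0-1 → 0
  1-0 → 1
  1-1 → 0
  1-0 → 1
  0-0 → 0
  0-1 → 1 (borrow)
  1-0-1 → 0
  0-1 → 1 (borrow)
  1-1-1 → 1 (borrow)
  1-0-1 → 0
  1-0 → 1
  0-1 → 1 (borrow)
  0-0-1 → 1 (borrow)
  1-1-1 → 1 (borrow)
  0-1-1 → 0 (borrow)
  1-1-1 → 1 (borrow)
  0-1-1 → 0 (borrow)
  0-0-1 → 1 (borrow)
  1-1-1 → 1 (borrow)
  1-1-1 → 1 (borrow)
  1-1-1 → 1 (borrow)
  0-0-1 → 1 (borrow)
  1-0-1 → 0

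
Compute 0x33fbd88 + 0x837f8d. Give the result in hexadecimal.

0x3c33d15

Add column by column in base 16, right to left:
  8+d = 5 carry 1
  8+8+1 = 1 carry 1
  d+f+1 = d carry 1
  b+7+1 = 3 carry 1
  f+3+1 = 3 carry 1
  3+8+1 = c
  3+0 = 3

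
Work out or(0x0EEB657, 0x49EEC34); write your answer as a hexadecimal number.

OR each hex digit independently (no carries):
  0|4=4, E|9=F, E|E=E, B|E=F, 6|C=E, 5|3=7, 7|4=7

0x4FEFE77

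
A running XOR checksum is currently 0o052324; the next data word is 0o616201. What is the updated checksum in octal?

0o644125

XOR each oct digit independently (no carries):
  0^6=6, 5^1=4, 2^6=4, 3^2=1, 2^0=2, 4^1=5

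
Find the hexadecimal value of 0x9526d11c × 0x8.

Multiply each base-16 digit by 8, carrying:
  c×8 = 96 → write 0 carry 6
  1×8+6 = 14 → write e
  1×8 = 8 → write 8
  d×8 = 104 → write 8 carry 6
  6×8+6 = 54 → write 6 carry 3
  2×8+3 = 19 → write 3 carry 1
  5×8+1 = 41 → write 9 carry 2
  9×8+2 = 74 → write a carry 4
  remaining carry: 4

0x4a93688e0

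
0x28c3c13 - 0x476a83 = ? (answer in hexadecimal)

0x244d190

Subtract column by column in base 16:
  3-3 → 0
  1-8 → 9 (borrow)
  c-a-1 → 1
  3-6 → d (borrow)
  c-7-1 → 4
  8-4 → 4
  2-0 → 2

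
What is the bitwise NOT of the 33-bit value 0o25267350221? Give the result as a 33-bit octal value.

0o52510427556

Each oct digit d becomes 7−d:
  2→5, 5→2, 2→5, 6→1, 7→0, 3→4, 5→2, 0→7, 2→5, 2→5, 1→6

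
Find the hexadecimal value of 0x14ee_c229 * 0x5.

0x68a9cacd

Multiply each base-16 digit by 5, carrying:
  9×5 = 45 → write d carry 2
  2×5+2 = 12 → write c
  2×5 = 10 → write a
  c×5 = 60 → write c carry 3
  e×5+3 = 73 → write 9 carry 4
  e×5+4 = 74 → write a carry 4
  4×5+4 = 24 → write 8 carry 1
  1×5+1 = 6 → write 6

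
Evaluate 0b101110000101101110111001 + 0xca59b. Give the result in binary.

0b110001010000000101010100

0xca59b = 0b11001010010110011011 in binary.
Add column by column in base 2, right to left:
  1+1 = 0 carry 1
  0+1+1 = 0 carry 1
  0+0+1 = 1
  1+1 = 0 carry 1
  1+1+1 = 1 carry 1
  1+0+1 = 0 carry 1
  0+0+1 = 1
  1+1 = 0 carry 1
  1+1+1 = 1 carry 1
  1+0+1 = 0 carry 1
  0+1+1 = 0 carry 1
  1+0+1 = 0 carry 1
  1+0+1 = 0 carry 1
  0+1+1 = 0 carry 1
  1+0+1 = 0 carry 1
  0+1+1 = 0 carry 1
  0+0+1 = 1
  0+0 = 0
  0+1 = 1
  1+1 = 0 carry 1
  1+0+1 = 0 carry 1
  1+0+1 = 0 carry 1
  0+0+1 = 1
  1+0 = 1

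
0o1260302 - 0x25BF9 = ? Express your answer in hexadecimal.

0o1260302 = 0x560C2 in hexadecimal.
Subtract column by column in base 16:
  2-9 → 9 (borrow)
  C-F-1 → C (borrow)
  0-B-1 → 4 (borrow)
  6-5-1 → 0
  5-2 → 3

0x304C9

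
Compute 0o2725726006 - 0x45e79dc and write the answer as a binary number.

0o2725726006 = 0b10111010101111010110000000110 in binary.
0x45e79dc = 0b100010111100111100111011100 in binary.
Subtract column by column in base 2:
  0-0 → 0
  1-0 → 1
  1-1 → 0
  0-1 → 1 (borrow)
  0-1-1 → 0 (borrow)
  0-0-1 → 1 (borrow)
  0-1-1 → 0 (borrow)
  0-1-1 → 0 (borrow)
  0-1-1 → 0 (borrow)
  0-0-1 → 1 (borrow)
  1-0-1 → 0
  1-1 → 0
  0-1 → 1 (borrow)
  1-1-1 → 1 (borrow)
  0-1-1 → 0 (borrow)
  1-0-1 → 0
  1-0 → 1
  1-1 → 0
  1-1 → 0
  0-1 → 1 (borrow)
  1-1-1 → 1 (borrow)
  0-0-1 → 1 (borrow)
  1-1-1 → 1 (borrow)
  0-0-1 → 1 (borrow)
  1-0-1 → 0
  1-0 → 1
  1-1 → 0
  0-0 → 0
  1-0 → 1

0b10010111110010011001000101010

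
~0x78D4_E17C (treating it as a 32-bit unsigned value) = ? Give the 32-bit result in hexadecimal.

Each hex digit d becomes F−d:
  7→8, 8→7, D→2, 4→B, E→1, 1→E, 7→8, C→3

0x872B1E83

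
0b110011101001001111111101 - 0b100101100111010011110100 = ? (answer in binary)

0b1110000001111100001001

Subtract column by column in base 2:
  1-0 → 1
  0-0 → 0
  1-1 → 0
  1-0 → 1
  1-1 → 0
  1-1 → 0
  1-1 → 0
  1-1 → 0
  1-0 → 1
  1-0 → 1
  0-1 → 1 (borrow)
  0-0-1 → 1 (borrow)
  1-1-1 → 1 (borrow)
  0-1-1 → 0 (borrow)
  0-1-1 → 0 (borrow)
  1-0-1 → 0
  0-0 → 0
  1-1 → 0
  1-1 → 0
  1-0 → 1
  0-1 → 1 (borrow)
  0-0-1 → 1 (borrow)
  1-0-1 → 0
  1-1 → 0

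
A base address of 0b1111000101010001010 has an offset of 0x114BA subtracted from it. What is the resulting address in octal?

0b1111000101010001010 = 0o1705212 in octal.
0x114BA = 0o212272 in octal.
Subtract column by column in base 8:
  2-2 → 0
  1-7 → 2 (borrow)
  2-2-1 → 7 (borrow)
  5-2-1 → 2
  0-1 → 7 (borrow)
  7-2-1 → 4
  1-0 → 1

0o1472720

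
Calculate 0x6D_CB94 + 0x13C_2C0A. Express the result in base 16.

0x1A9F79E

Add column by column in base 16, right to left:
  4+A = E
  9+0 = 9
  B+C = 7 carry 1
  C+2+1 = F
  D+C = 9 carry 1
  6+3+1 = A
  0+1 = 1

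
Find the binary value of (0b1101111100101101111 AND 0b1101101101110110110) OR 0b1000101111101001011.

0b1101111100101101111 AND 0b1101101101110110110 = 0b1101101100100100110.
Then OR with 0b1000101111101001011.

0b1101101111101101111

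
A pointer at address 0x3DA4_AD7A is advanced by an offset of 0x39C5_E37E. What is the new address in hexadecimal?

0x776A90F8

Add column by column in base 16, right to left:
  A+E = 8 carry 1
  7+7+1 = F
  D+3 = 0 carry 1
  A+E+1 = 9 carry 1
  4+5+1 = A
  A+C = 6 carry 1
  D+9+1 = 7 carry 1
  3+3+1 = 7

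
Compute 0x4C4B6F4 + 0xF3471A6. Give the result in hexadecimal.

0x13F9289A

Add column by column in base 16, right to left:
  4+6 = A
  F+A = 9 carry 1
  6+1+1 = 8
  B+7 = 2 carry 1
  4+4+1 = 9
  C+3 = F
  4+F = 3 carry 1
  final carry 1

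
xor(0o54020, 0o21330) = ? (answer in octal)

0o75310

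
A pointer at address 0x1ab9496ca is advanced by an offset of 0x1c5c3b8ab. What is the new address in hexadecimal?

0x371584f75

Add column by column in base 16, right to left:
  a+b = 5 carry 1
  c+a+1 = 7 carry 1
  6+8+1 = f
  9+b = 4 carry 1
  4+3+1 = 8
  9+c = 5 carry 1
  b+5+1 = 1 carry 1
  a+c+1 = 7 carry 1
  1+1+1 = 3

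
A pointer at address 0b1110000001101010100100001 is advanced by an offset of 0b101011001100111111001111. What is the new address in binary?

Add column by column in base 2, right to left:
  1+1 = 0 carry 1
  0+1+1 = 0 carry 1
  0+1+1 = 0 carry 1
  0+1+1 = 0 carry 1
  0+0+1 = 1
  1+0 = 1
  0+1 = 1
  0+1 = 1
  1+1 = 0 carry 1
  0+1+1 = 0 carry 1
  1+1+1 = 1 carry 1
  0+1+1 = 0 carry 1
  1+0+1 = 0 carry 1
  0+0+1 = 1
  1+1 = 0 carry 1
  1+1+1 = 1 carry 1
  0+0+1 = 1
  0+0 = 0
  0+1 = 1
  0+1 = 1
  0+0 = 0
  0+1 = 1
  1+0 = 1
  1+1 = 0 carry 1
  1+0+1 = 0 carry 1
  final carry 1

0b10011011011010010011110000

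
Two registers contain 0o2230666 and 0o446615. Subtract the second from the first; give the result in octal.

0o1562051

Subtract column by column in base 8:
  6-5 → 1
  6-1 → 5
  6-6 → 0
  0-6 → 2 (borrow)
  3-4-1 → 6 (borrow)
  2-4-1 → 5 (borrow)
  2-0-1 → 1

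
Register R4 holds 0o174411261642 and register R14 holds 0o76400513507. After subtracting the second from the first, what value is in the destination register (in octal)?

Subtract column by column in base 8:
  2-7 → 3 (borrow)
  4-0-1 → 3
  6-5 → 1
  1-3 → 6 (borrow)
  6-1-1 → 4
  2-5 → 5 (borrow)
  1-0-1 → 0
  1-0 → 1
  4-4 → 0
  4-6 → 6 (borrow)
  7-7-1 → 7 (borrow)
  1-0-1 → 0

0o76010546133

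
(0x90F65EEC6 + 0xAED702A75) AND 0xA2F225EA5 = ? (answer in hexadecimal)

0x22C021821

Add column by column in base 16, right to left:
  6+5 = B
  C+7 = 3 carry 1
  E+A+1 = 9 carry 1
  E+2+1 = 1 carry 1
  5+0+1 = 6
  6+7 = D
  F+D = C carry 1
  0+E+1 = F
  9+A = 3 carry 1
  final carry 1
Sum = 0x13FCD6193B; now AND with 0xA2F225EA5:
  1&0=0, 3&A=2, F&2=2, C&F=C, D&2=0, 6&2=2, 1&5=1, 9&E=8, 3&A=2, B&5=1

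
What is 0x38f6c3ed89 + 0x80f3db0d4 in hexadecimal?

0x4106019e5d

Add column by column in base 16, right to left:
  9+4 = d
  8+d = 5 carry 1
  d+0+1 = e
  e+b = 9 carry 1
  3+d+1 = 1 carry 1
  c+3+1 = 0 carry 1
  6+f+1 = 6 carry 1
  f+0+1 = 0 carry 1
  8+8+1 = 1 carry 1
  3+0+1 = 4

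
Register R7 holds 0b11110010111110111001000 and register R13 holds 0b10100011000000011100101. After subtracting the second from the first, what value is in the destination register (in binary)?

0b1001111111110011100011

Subtract column by column in base 2:
  0-1 → 1 (borrow)
  0-0-1 → 1 (borrow)
  0-1-1 → 0 (borrow)
  1-0-1 → 0
  0-0 → 0
  0-1 → 1 (borrow)
  1-1-1 → 1 (borrow)
  1-1-1 → 1 (borrow)
  1-0-1 → 0
  0-0 → 0
  1-0 → 1
  1-0 → 1
  1-0 → 1
  1-0 → 1
  1-0 → 1
  0-1 → 1 (borrow)
  1-1-1 → 1 (borrow)
  0-0-1 → 1 (borrow)
  0-0-1 → 1 (borrow)
  1-0-1 → 0
  1-1 → 0
  1-0 → 1
  1-1 → 0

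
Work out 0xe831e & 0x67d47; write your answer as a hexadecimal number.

0x60106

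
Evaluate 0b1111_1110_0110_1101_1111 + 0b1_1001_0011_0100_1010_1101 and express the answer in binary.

0b1010010001101110001100

Add column by column in base 2, right to left:
  1+1 = 0 carry 1
  1+0+1 = 0 carry 1
  1+1+1 = 1 carry 1
  1+1+1 = 1 carry 1
  1+0+1 = 0 carry 1
  0+1+1 = 0 carry 1
  1+0+1 = 0 carry 1
  1+1+1 = 1 carry 1
  0+0+1 = 1
  1+0 = 1
  1+1 = 0 carry 1
  0+0+1 = 1
  0+1 = 1
  1+1 = 0 carry 1
  1+0+1 = 0 carry 1
  1+0+1 = 0 carry 1
  1+1+1 = 1 carry 1
  1+0+1 = 0 carry 1
  1+0+1 = 0 carry 1
  1+1+1 = 1 carry 1
  0+1+1 = 0 carry 1
  final carry 1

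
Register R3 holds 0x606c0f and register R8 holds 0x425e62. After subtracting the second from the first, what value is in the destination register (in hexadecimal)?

0x1e0dad

Subtract column by column in base 16:
  f-2 → d
  0-6 → a (borrow)
  c-e-1 → d (borrow)
  6-5-1 → 0
  0-2 → e (borrow)
  6-4-1 → 1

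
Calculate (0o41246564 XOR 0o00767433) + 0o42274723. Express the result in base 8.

First 0o41246564 XOR 0o00767433 = 0o41521157.
Add column by column in base 8, right to left:
  7+3 = 2 carry 1
  5+2+1 = 0 carry 1
  1+7+1 = 1 carry 1
  1+4+1 = 6
  2+7 = 1 carry 1
  5+2+1 = 0 carry 1
  1+2+1 = 4
  4+4 = 0 carry 1
  final carry 1

0o104016102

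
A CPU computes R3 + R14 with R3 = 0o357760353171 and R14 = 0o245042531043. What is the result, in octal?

Add column by column in base 8, right to left:
  1+3 = 4
  7+4 = 3 carry 1
  1+0+1 = 2
  3+1 = 4
  5+3 = 0 carry 1
  3+5+1 = 1 carry 1
  0+2+1 = 3
  6+4 = 2 carry 1
  7+0+1 = 0 carry 1
  7+5+1 = 5 carry 1
  5+4+1 = 2 carry 1
  3+2+1 = 6

0o625023104234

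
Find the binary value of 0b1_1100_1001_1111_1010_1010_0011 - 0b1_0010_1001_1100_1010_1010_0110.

Subtract column by column in base 2:
  1-0 → 1
  1-1 → 0
  0-1 → 1 (borrow)
  0-0-1 → 1 (borrow)
  0-0-1 → 1 (borrow)
  1-1-1 → 1 (borrow)
  0-0-1 → 1 (borrow)
  1-1-1 → 1 (borrow)
  0-0-1 → 1 (borrow)
  1-1-1 → 1 (borrow)
  0-0-1 → 1 (borrow)
  1-1-1 → 1 (borrow)
  1-0-1 → 0
  1-0 → 1
  1-1 → 0
  1-1 → 0
  1-1 → 0
  0-0 → 0
  0-0 → 0
  1-1 → 0
  0-0 → 0
  0-1 → 1 (borrow)
  1-0-1 → 0
  1-0 → 1
  1-1 → 0

0b101000000010111111111101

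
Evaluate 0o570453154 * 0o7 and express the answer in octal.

0o5114056364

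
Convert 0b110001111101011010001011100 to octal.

0o617532134

Group the bits in threes: 110 001 111 101 011 010 001 011 100 → 617532134.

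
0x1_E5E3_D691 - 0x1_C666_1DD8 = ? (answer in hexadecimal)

0x1F7DB8B9

Subtract column by column in base 16:
  1-8 → 9 (borrow)
  9-D-1 → B (borrow)
  6-D-1 → 8 (borrow)
  D-1-1 → B
  3-6 → D (borrow)
  E-6-1 → 7
  5-6 → F (borrow)
  E-C-1 → 1
  1-1 → 0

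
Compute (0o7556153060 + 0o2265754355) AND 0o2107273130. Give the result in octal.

0o2004023030

Add column by column in base 8, right to left:
  0+5 = 5
  6+5 = 3 carry 1
  0+3+1 = 4
  3+4 = 7
  5+5 = 2 carry 1
  1+7+1 = 1 carry 1
  6+5+1 = 4 carry 1
  5+6+1 = 4 carry 1
  5+2+1 = 0 carry 1
  7+2+1 = 2 carry 1
  final carry 1
Sum = 0o12044127435; now AND with 0o2107273130:
  1&0=0, 2&2=2, 0&1=0, 4&0=0, 4&7=4, 1&2=0, 2&7=2, 7&3=3, 4&1=0, 3&3=3, 5&0=0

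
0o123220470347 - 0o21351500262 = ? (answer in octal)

Subtract column by column in base 8:
  7-2 → 5
  4-6 → 6 (borrow)
  3-2-1 → 0
  0-0 → 0
  7-0 → 7
  4-5 → 7 (borrow)
  0-1-1 → 6 (borrow)
  2-5-1 → 4 (borrow)
  2-3-1 → 6 (borrow)
  3-1-1 → 1
  2-2 → 0
  1-0 → 1

0o101646770065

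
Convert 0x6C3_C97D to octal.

Expand each hex digit to 4 bits: 6=0110 C=1100 3=0011 C=1100 9=1001 7=0111 D=1101.
Group the bits in threes: 110 110 000 111 100 100 101 111 101 → 660744575.

0o660744575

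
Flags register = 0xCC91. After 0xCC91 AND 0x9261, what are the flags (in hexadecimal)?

AND each hex digit independently (no carries):
  C&9=8, C&2=0, 9&6=0, 1&1=1

0x8001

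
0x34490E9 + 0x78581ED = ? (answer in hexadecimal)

0xACA12D6

Add column by column in base 16, right to left:
  9+D = 6 carry 1
  E+E+1 = D carry 1
  0+1+1 = 2
  9+8 = 1 carry 1
  4+5+1 = A
  4+8 = C
  3+7 = A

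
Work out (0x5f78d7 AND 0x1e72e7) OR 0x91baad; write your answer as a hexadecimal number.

0x5f78d7 AND 0x1e72e7 = 0x1e70c7.
Then OR with 0x91baad.

0x9ffaef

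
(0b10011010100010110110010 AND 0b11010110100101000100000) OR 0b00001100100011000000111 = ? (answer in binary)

0b10011010100010110110010 AND 0b11010110100101000100000 = 0b10010010100000000100000.
Then OR with 0b00001100100011000000111.

0b10011110100011000100111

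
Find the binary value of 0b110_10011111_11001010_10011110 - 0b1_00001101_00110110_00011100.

0b101100100101001010010000010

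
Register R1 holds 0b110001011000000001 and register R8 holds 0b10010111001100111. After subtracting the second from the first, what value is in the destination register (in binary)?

0b11110011110011010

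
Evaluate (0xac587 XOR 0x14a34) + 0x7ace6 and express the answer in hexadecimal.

0x133c99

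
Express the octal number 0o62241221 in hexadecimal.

0xC94291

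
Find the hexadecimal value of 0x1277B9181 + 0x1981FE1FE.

0x2BF9B737F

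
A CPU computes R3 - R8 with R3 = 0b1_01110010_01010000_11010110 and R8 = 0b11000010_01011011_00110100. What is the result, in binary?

0b101011111111010110100010

Subtract column by column in base 2:
  0-0 → 0
  1-0 → 1
  1-1 → 0
  0-0 → 0
  1-1 → 0
  0-1 → 1 (borrow)
  1-0-1 → 0
  1-0 → 1
  0-1 → 1 (borrow)
  0-1-1 → 0 (borrow)
  0-0-1 → 1 (borrow)
  0-1-1 → 0 (borrow)
  1-1-1 → 1 (borrow)
  0-0-1 → 1 (borrow)
  1-1-1 → 1 (borrow)
  0-0-1 → 1 (borrow)
  0-0-1 → 1 (borrow)
  1-1-1 → 1 (borrow)
  0-0-1 → 1 (borrow)
  0-0-1 → 1 (borrow)
  1-0-1 → 0
  1-0 → 1
  1-1 → 0
  0-1 → 1 (borrow)
  1-0-1 → 0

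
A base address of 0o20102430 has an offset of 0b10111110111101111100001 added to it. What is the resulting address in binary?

0b101000000000000011111001

0o20102430 = 0b10000001000010100011000 in binary.
Add column by column in base 2, right to left:
  0+1 = 1
  0+0 = 0
  0+0 = 0
  1+0 = 1
  1+0 = 1
  0+1 = 1
  0+1 = 1
  0+1 = 1
  1+1 = 0 carry 1
  0+1+1 = 0 carry 1
  1+0+1 = 0 carry 1
  0+1+1 = 0 carry 1
  0+1+1 = 0 carry 1
  0+1+1 = 0 carry 1
  0+1+1 = 0 carry 1
  1+0+1 = 0 carry 1
  0+1+1 = 0 carry 1
  0+1+1 = 0 carry 1
  0+1+1 = 0 carry 1
  0+1+1 = 0 carry 1
  0+1+1 = 0 carry 1
  0+0+1 = 1
  1+1 = 0 carry 1
  final carry 1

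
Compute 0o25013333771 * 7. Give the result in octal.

Multiply each base-8 digit by 7, carrying:
  1×7 = 7 → write 7
  7×7 = 49 → write 1 carry 6
  7×7+6 = 55 → write 7 carry 6
  3×7+6 = 27 → write 3 carry 3
  3×7+3 = 24 → write 0 carry 3
  3×7+3 = 24 → write 0 carry 3
  3×7+3 = 24 → write 0 carry 3
  1×7+3 = 10 → write 2 carry 1
  0×7+1 = 1 → write 1
  5×7 = 35 → write 3 carry 4
  2×7+4 = 18 → write 2 carry 2
  remaining carry: 2

0o223120003717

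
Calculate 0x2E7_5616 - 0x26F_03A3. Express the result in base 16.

Subtract column by column in base 16:
  6-3 → 3
  1-A → 7 (borrow)
  6-3-1 → 2
  5-0 → 5
  7-F → 8 (borrow)
  E-6-1 → 7
  2-2 → 0

0x785273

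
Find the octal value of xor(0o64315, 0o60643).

0o04556

XOR each oct digit independently (no carries):
  6^6=0, 4^0=4, 3^6=5, 1^4=5, 5^3=6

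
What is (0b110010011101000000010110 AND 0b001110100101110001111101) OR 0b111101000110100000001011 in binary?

0b110010011101000000010110 AND 0b001110100101110001111101 = 0b000010000101000000010100.
Then OR with 0b111101000110100000001011.

0b111111000111100000011111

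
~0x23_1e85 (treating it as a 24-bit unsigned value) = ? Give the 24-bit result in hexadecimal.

0xdce17a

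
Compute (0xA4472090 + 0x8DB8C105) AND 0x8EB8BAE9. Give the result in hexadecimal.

Add column by column in base 16, right to left:
  0+5 = 5
  9+0 = 9
  0+1 = 1
  2+C = E
  7+8 = F
  4+B = F
  4+D = 1 carry 1
  A+8+1 = 3 carry 1
  final carry 1
Sum = 0x131FFE195; now AND with 0x8EB8BAE9:
  1&0=0, 3&8=0, 1&E=0, F&B=B, F&8=8, E&B=A, 1&A=0, 9&E=8, 5&9=1

0xB8A081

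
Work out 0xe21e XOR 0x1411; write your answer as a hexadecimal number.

0xf60f

XOR each hex digit independently (no carries):
  e^1=f, 2^4=6, 1^1=0, e^1=f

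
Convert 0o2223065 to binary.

0b10010010011000110101

Each octal digit is 3 bits: 2=010 2=010 2=010 3=011 0=000 6=110 5=101.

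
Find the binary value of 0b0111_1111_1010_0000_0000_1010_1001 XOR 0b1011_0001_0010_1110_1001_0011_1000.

XOR bit by bit (1 where the bits differ):
  0111111110100000000010101001
^ 1011000100101110100100111000
= 1100111010001110100110010001

0b1100111010001110100110010001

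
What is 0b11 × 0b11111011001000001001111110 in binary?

0b1011110001011000011101111010

Multiply each base-2 digit by 3, carrying:
  0×3 = 0 → write 0
  1×3 = 3 → write 1 carry 1
  1×3+1 = 4 → write 0 carry 2
  1×3+2 = 5 → write 1 carry 2
  1×3+2 = 5 → write 1 carry 2
  1×3+2 = 5 → write 1 carry 2
  1×3+2 = 5 → write 1 carry 2
  0×3+2 = 2 → write 0 carry 1
  0×3+1 = 1 → write 1
  1×3 = 3 → write 1 carry 1
  0×3+1 = 1 → write 1
  0×3 = 0 → write 0
  0×3 = 0 → write 0
  0×3 = 0 → write 0
  0×3 = 0 → write 0
  1×3 = 3 → write 1 carry 1
  0×3+1 = 1 → write 1
  0×3 = 0 → write 0
  1×3 = 3 → write 1 carry 1
  1×3+1 = 4 → write 0 carry 2
  0×3+2 = 2 → write 0 carry 1
  1×3+1 = 4 → write 0 carry 2
  1×3+2 = 5 → write 1 carry 2
  1×3+2 = 5 → write 1 carry 2
  1×3+2 = 5 → write 1 carry 2
  1×3+2 = 5 → write 1 carry 2
  remaining carry: 10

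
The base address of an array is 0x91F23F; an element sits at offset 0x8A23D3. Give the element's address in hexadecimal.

Add column by column in base 16, right to left:
  F+3 = 2 carry 1
  3+D+1 = 1 carry 1
  2+3+1 = 6
  F+2 = 1 carry 1
  1+A+1 = C
  9+8 = 1 carry 1
  final carry 1

0x11C1612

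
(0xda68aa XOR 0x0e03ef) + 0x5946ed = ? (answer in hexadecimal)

0x12db232

First 0xda68aa XOR 0x0e03ef = 0xd46b45.
Add column by column in base 16, right to left:
  5+d = 2 carry 1
  4+e+1 = 3 carry 1
  b+6+1 = 2 carry 1
  6+4+1 = b
  4+9 = d
  d+5 = 2 carry 1
  final carry 1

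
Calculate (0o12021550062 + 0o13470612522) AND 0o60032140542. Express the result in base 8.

0o20012140400

Add column by column in base 8, right to left:
  2+2 = 4
  6+2 = 0 carry 1
  0+5+1 = 6
  0+2 = 2
  5+1 = 6
  5+6 = 3 carry 1
  1+0+1 = 2
  2+7 = 1 carry 1
  0+4+1 = 5
  2+3 = 5
  1+1 = 2
Sum = 0o25512362604; now AND with 0o60032140542:
  2&6=2, 5&0=0, 5&0=0, 1&3=1, 2&2=2, 3&1=1, 6&4=4, 2&0=0, 6&5=4, 0&4=0, 4&2=0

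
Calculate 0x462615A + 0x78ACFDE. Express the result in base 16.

0xBED3138

Add column by column in base 16, right to left:
  A+E = 8 carry 1
  5+D+1 = 3 carry 1
  1+F+1 = 1 carry 1
  6+C+1 = 3 carry 1
  2+A+1 = D
  6+8 = E
  4+7 = B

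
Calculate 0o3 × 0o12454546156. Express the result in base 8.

Multiply each base-8 digit by 3, carrying:
  6×3 = 18 → write 2 carry 2
  5×3+2 = 17 → write 1 carry 2
  1×3+2 = 5 → write 5
  6×3 = 18 → write 2 carry 2
  4×3+2 = 14 → write 6 carry 1
  5×3+1 = 16 → write 0 carry 2
  4×3+2 = 14 → write 6 carry 1
  5×3+1 = 16 → write 0 carry 2
  4×3+2 = 14 → write 6 carry 1
  2×3+1 = 7 → write 7
  1×3 = 3 → write 3

0o37606062512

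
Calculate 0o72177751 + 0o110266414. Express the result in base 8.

Add column by column in base 8, right to left:
  1+4 = 5
  5+1 = 6
  7+4 = 3 carry 1
  7+6+1 = 6 carry 1
  7+6+1 = 6 carry 1
  1+2+1 = 4
  2+0 = 2
  7+1 = 0 carry 1
  0+1+1 = 2

0o202466365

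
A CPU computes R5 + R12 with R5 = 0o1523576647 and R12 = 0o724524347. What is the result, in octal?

Add column by column in base 8, right to left:
  7+7 = 6 carry 1
  4+4+1 = 1 carry 1
  6+3+1 = 2 carry 1
  6+4+1 = 3 carry 1
  7+2+1 = 2 carry 1
  5+5+1 = 3 carry 1
  3+4+1 = 0 carry 1
  2+2+1 = 5
  5+7 = 4 carry 1
  1+0+1 = 2

0o2450323216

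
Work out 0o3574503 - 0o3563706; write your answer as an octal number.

0o10575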